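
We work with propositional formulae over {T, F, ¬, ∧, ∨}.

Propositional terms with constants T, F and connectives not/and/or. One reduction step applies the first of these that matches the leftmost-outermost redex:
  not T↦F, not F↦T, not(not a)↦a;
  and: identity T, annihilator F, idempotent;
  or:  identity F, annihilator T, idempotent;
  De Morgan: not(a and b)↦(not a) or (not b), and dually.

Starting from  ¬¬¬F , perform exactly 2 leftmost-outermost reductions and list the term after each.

Answer: after 2 steps: T

Working:
  start: ¬¬¬F
  [1] ¬F
  [2] T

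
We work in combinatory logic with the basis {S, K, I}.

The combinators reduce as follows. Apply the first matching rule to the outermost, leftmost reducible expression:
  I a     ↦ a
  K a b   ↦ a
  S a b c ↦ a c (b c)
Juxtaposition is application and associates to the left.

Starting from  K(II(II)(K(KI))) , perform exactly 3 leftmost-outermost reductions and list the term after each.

Answer: after 3 steps: K(I(K(KI)))

Reduction:
  start: K(II(II)(K(KI)))
  →1  K(I(II)(K(KI)))
  →2  K(II(K(KI)))
  →3  K(I(K(KI)))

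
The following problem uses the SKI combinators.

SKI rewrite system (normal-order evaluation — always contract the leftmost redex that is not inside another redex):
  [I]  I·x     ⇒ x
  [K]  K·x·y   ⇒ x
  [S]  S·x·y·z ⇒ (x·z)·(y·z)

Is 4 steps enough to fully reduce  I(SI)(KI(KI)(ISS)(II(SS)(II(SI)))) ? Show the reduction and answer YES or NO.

  start: I(SI)(KI(KI)(ISS)(II(SS)(II(SI))))
  [1] SI(KI(KI)(ISS)(II(SS)(II(SI))))
  [2] SI(I(ISS)(II(SS)(II(SI))))
  [3] SI(ISS(II(SS)(II(SI))))
  [4] SI(SS(II(SS)(II(SI))))

Answer: NO — after 4 steps the term is SI(SS(II(SS)(II(SI)))), not yet normal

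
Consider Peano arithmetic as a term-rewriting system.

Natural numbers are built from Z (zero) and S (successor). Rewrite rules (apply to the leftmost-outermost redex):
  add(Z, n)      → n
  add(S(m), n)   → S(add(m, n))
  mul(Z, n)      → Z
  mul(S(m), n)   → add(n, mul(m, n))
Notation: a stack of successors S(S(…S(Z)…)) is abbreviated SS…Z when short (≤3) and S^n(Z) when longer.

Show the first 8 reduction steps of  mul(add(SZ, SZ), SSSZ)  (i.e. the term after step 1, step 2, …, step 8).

Answer: after 8 steps: S(S(S(add(SSSZ, mul(Z, SSSZ)))))

Reduction:
  start: mul(add(SZ, SZ), SSSZ)
  step 1: mul(S(add(Z, SZ)), SSSZ)
  step 2: add(SSSZ, mul(add(Z, SZ), SSSZ))
  step 3: S(add(SSZ, mul(add(Z, SZ), SSSZ)))
  step 4: S(S(add(SZ, mul(add(Z, SZ), SSSZ))))
  step 5: S(S(S(add(Z, mul(add(Z, SZ), SSSZ)))))
  step 6: S(S(S(mul(add(Z, SZ), SSSZ))))
  step 7: S(S(S(mul(SZ, SSSZ))))
  step 8: S(S(S(add(SSSZ, mul(Z, SSSZ)))))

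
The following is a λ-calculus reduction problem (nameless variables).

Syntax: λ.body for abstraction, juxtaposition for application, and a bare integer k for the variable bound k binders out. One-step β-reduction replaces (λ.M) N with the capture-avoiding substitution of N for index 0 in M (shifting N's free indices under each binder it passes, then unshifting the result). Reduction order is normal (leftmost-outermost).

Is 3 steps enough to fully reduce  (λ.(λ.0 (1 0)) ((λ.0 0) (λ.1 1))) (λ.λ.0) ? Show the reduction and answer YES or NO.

  start: (λ.(λ.0 (1 0)) ((λ.0 0) (λ.1 1))) (λ.λ.0)
  →1  (λ.0 ((λ.λ.0) 0)) ((λ.0 0) (λ.(λ.λ.0) (λ.λ.0)))
  →2  (λ.0 0) (λ.(λ.λ.0) (λ.λ.0)) ((λ.λ.0) ((λ.0 0) (λ.(λ.λ.0) (λ.λ.0))))
  →3  (λ.(λ.λ.0) (λ.λ.0)) (λ.(λ.λ.0) (λ.λ.0)) ((λ.λ.0) ((λ.0 0) (λ.(λ.λ.0) (λ.λ.0))))

Answer: NO — after 3 steps the term is (λ.(λ.λ.0) (λ.λ.0)) (λ.(λ.λ.0) (λ.λ.0)) ((λ.λ.0) ((λ.0 0) (λ.(λ.λ.0) (λ.λ.0)))), not yet normal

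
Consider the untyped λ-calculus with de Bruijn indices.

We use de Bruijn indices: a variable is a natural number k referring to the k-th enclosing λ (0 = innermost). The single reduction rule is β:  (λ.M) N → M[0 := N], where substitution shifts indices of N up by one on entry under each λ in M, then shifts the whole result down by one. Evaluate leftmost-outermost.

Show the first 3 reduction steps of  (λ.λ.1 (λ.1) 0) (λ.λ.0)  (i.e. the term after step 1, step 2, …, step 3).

Answer: after 3 steps: λ.0

Reduction:
  start: (λ.λ.1 (λ.1) 0) (λ.λ.0)
  →1  λ.(λ.λ.0) (λ.1) 0
  →2  λ.(λ.0) 0
  →3  λ.0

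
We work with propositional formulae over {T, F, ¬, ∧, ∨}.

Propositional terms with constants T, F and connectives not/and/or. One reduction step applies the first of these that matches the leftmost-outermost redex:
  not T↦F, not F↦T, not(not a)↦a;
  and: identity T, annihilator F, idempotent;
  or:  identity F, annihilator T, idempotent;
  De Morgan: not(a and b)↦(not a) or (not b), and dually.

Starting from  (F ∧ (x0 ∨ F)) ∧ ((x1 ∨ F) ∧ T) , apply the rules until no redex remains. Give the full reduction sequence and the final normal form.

Answer: normal form = F  (in 2 steps)

Working:
  start: (F ∧ (x0 ∨ F)) ∧ ((x1 ∨ F) ∧ T)
  →1  F ∧ ((x1 ∨ F) ∧ T)
  →2  F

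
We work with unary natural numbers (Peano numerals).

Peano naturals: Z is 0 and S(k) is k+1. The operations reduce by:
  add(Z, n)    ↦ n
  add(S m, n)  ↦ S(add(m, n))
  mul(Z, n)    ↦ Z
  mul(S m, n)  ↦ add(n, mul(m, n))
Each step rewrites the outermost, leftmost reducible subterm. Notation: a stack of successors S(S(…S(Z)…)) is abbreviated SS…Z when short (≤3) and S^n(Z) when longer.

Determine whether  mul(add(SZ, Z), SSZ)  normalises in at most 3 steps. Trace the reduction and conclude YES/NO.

Answer: NO — after 3 steps the term is S(add(SZ, mul(add(Z, Z), SSZ))), not yet normal

Working:
  start: mul(add(SZ, Z), SSZ)
  step 1: mul(S(add(Z, Z)), SSZ)
  step 2: add(SSZ, mul(add(Z, Z), SSZ))
  step 3: S(add(SZ, mul(add(Z, Z), SSZ)))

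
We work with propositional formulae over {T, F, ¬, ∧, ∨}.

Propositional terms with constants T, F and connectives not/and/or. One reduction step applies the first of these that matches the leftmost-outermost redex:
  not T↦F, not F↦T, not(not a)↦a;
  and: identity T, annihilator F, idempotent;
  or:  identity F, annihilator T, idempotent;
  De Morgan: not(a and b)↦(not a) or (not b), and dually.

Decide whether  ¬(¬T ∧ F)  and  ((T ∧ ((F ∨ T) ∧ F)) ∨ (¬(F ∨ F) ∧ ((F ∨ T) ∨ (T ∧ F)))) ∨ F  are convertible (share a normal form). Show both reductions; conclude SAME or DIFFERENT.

Answer: SAME — A ⇓ T, B ⇓ T

Reduction:
Term A:
  start: ¬(¬T ∧ F)
  step 1: ¬¬T ∨ ¬F
  step 2: T ∨ ¬F
  step 3: T

Term B:
  start: ((T ∧ ((F ∨ T) ∧ F)) ∨ (¬(F ∨ F) ∧ ((F ∨ T) ∨ (T ∧ F)))) ∨ F
  step 1: (T ∧ ((F ∨ T) ∧ F)) ∨ (¬(F ∨ F) ∧ ((F ∨ T) ∨ (T ∧ F)))
  step 2: ((F ∨ T) ∧ F) ∨ (¬(F ∨ F) ∧ ((F ∨ T) ∨ (T ∧ F)))
  step 3: F ∨ (¬(F ∨ F) ∧ ((F ∨ T) ∨ (T ∧ F)))
  step 4: ¬(F ∨ F) ∧ ((F ∨ T) ∨ (T ∧ F))
  step 5: (¬F ∧ ¬F) ∧ ((F ∨ T) ∨ (T ∧ F))
  step 6: ¬F ∧ ((F ∨ T) ∨ (T ∧ F))
  step 7: T ∧ ((F ∨ T) ∨ (T ∧ F))
  step 8: (F ∨ T) ∨ (T ∧ F)
  step 9: T ∨ (T ∧ F)
  step 10: T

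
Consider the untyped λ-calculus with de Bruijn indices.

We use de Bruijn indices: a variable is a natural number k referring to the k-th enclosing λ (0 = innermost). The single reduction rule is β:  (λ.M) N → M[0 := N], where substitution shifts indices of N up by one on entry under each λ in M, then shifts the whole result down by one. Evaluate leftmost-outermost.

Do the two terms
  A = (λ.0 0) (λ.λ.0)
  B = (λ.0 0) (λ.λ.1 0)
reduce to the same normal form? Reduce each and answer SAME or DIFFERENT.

Answer: DIFFERENT — A ⇓ λ.0, B ⇓ λ.λ.1 0

Reduction:
Term A:
  start: (λ.0 0) (λ.λ.0)
  [1] (λ.λ.0) (λ.λ.0)
  [2] λ.0

Term B:
  start: (λ.0 0) (λ.λ.1 0)
  [1] (λ.λ.1 0) (λ.λ.1 0)
  [2] λ.(λ.λ.1 0) 0
  [3] λ.λ.1 0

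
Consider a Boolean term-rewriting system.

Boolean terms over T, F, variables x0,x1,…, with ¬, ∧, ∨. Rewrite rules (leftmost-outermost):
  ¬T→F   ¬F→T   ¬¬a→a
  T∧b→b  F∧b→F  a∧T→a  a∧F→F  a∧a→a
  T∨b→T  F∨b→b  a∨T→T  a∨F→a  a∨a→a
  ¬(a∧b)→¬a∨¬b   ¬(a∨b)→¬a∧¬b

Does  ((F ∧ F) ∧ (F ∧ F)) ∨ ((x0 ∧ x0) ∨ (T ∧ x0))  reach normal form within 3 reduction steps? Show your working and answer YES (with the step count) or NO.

  start: ((F ∧ F) ∧ (F ∧ F)) ∨ ((x0 ∧ x0) ∨ (T ∧ x0))
  →1  (F ∧ F) ∨ ((x0 ∧ x0) ∨ (T ∧ x0))
  →2  F ∨ ((x0 ∧ x0) ∨ (T ∧ x0))
  →3  (x0 ∧ x0) ∨ (T ∧ x0)

Answer: NO — after 3 steps the term is (x0 ∧ x0) ∨ (T ∧ x0), not yet normal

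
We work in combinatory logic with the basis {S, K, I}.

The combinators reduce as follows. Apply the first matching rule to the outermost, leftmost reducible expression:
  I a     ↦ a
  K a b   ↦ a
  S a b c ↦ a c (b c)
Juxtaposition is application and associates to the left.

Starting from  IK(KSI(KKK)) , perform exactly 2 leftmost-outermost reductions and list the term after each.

Answer: after 2 steps: K(S(KKK))

Derivation:
  start: IK(KSI(KKK))
  [1] K(KSI(KKK))
  [2] K(S(KKK))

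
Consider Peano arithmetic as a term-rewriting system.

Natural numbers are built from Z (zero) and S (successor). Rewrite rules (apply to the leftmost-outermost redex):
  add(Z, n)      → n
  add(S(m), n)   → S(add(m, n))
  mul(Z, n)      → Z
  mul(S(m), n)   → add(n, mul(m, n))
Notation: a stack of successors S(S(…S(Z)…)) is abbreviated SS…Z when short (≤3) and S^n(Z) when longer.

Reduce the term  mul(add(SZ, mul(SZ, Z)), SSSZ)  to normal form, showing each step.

Answer: normal form = SSSZ  (in 11 steps)

Working:
  start: mul(add(SZ, mul(SZ, Z)), SSSZ)
  →1  mul(S(add(Z, mul(SZ, Z))), SSSZ)
  →2  add(SSSZ, mul(add(Z, mul(SZ, Z)), SSSZ))
  →3  S(add(SSZ, mul(add(Z, mul(SZ, Z)), SSSZ)))
  →4  S(S(add(SZ, mul(add(Z, mul(SZ, Z)), SSSZ))))
  →5  S(S(S(add(Z, mul(add(Z, mul(SZ, Z)), SSSZ)))))
  →6  S(S(S(mul(add(Z, mul(SZ, Z)), SSSZ))))
  →7  S(S(S(mul(mul(SZ, Z), SSSZ))))
  →8  S(S(S(mul(add(Z, mul(Z, Z)), SSSZ))))
  →9  S(S(S(mul(mul(Z, Z), SSSZ))))
  →10  S(S(S(mul(Z, SSSZ))))
  →11  SSSZ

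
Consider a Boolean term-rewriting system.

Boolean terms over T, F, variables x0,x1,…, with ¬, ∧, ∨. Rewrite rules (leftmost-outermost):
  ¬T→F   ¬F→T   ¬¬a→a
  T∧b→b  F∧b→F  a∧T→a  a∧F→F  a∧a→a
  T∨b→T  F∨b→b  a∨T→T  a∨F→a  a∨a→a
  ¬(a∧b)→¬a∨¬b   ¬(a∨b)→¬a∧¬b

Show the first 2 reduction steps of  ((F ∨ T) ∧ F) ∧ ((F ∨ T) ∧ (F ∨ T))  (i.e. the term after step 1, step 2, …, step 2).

Answer: after 2 steps: F

Reduction:
  start: ((F ∨ T) ∧ F) ∧ ((F ∨ T) ∧ (F ∨ T))
  →1  F ∧ ((F ∨ T) ∧ (F ∨ T))
  →2  F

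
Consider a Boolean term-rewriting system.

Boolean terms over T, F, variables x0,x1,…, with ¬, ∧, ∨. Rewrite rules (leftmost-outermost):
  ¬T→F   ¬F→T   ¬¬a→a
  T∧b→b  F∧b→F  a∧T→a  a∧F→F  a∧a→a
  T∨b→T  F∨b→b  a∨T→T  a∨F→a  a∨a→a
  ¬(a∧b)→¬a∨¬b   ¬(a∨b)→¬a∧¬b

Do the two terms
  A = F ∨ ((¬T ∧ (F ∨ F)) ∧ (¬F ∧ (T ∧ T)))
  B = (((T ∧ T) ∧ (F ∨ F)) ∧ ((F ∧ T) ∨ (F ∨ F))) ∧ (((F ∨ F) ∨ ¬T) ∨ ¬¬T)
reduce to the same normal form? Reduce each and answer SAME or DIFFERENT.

Answer: SAME — A ⇓ F, B ⇓ F

Derivation:
Term A:
  start: F ∨ ((¬T ∧ (F ∨ F)) ∧ (¬F ∧ (T ∧ T)))
  [1] (¬T ∧ (F ∨ F)) ∧ (¬F ∧ (T ∧ T))
  [2] (F ∧ (F ∨ F)) ∧ (¬F ∧ (T ∧ T))
  [3] F ∧ (¬F ∧ (T ∧ T))
  [4] F

Term B:
  start: (((T ∧ T) ∧ (F ∨ F)) ∧ ((F ∧ T) ∨ (F ∨ F))) ∧ (((F ∨ F) ∨ ¬T) ∨ ¬¬T)
  [1] ((T ∧ (F ∨ F)) ∧ ((F ∧ T) ∨ (F ∨ F))) ∧ (((F ∨ F) ∨ ¬T) ∨ ¬¬T)
  [2] ((F ∨ F) ∧ ((F ∧ T) ∨ (F ∨ F))) ∧ (((F ∨ F) ∨ ¬T) ∨ ¬¬T)
  [3] (F ∧ ((F ∧ T) ∨ (F ∨ F))) ∧ (((F ∨ F) ∨ ¬T) ∨ ¬¬T)
  [4] F ∧ (((F ∨ F) ∨ ¬T) ∨ ¬¬T)
  [5] F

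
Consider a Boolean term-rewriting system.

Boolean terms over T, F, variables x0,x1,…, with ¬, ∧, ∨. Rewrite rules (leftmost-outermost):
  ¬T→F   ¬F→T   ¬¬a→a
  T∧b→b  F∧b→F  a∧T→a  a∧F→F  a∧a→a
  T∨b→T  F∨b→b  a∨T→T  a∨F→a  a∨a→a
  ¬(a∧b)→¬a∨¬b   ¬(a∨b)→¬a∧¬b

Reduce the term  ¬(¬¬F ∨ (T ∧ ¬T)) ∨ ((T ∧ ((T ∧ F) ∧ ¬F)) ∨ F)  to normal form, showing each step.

  start: ¬(¬¬F ∨ (T ∧ ¬T)) ∨ ((T ∧ ((T ∧ F) ∧ ¬F)) ∨ F)
  [1] (¬¬¬F ∧ ¬(T ∧ ¬T)) ∨ ((T ∧ ((T ∧ F) ∧ ¬F)) ∨ F)
  [2] (¬F ∧ ¬(T ∧ ¬T)) ∨ ((T ∧ ((T ∧ F) ∧ ¬F)) ∨ F)
  [3] (T ∧ ¬(T ∧ ¬T)) ∨ ((T ∧ ((T ∧ F) ∧ ¬F)) ∨ F)
  [4] ¬(T ∧ ¬T) ∨ ((T ∧ ((T ∧ F) ∧ ¬F)) ∨ F)
  [5] (¬T ∨ ¬¬T) ∨ ((T ∧ ((T ∧ F) ∧ ¬F)) ∨ F)
  [6] (F ∨ ¬¬T) ∨ ((T ∧ ((T ∧ F) ∧ ¬F)) ∨ F)
  [7] ¬¬T ∨ ((T ∧ ((T ∧ F) ∧ ¬F)) ∨ F)
  [8] T ∨ ((T ∧ ((T ∧ F) ∧ ¬F)) ∨ F)
  [9] T

Answer: normal form = T  (in 9 steps)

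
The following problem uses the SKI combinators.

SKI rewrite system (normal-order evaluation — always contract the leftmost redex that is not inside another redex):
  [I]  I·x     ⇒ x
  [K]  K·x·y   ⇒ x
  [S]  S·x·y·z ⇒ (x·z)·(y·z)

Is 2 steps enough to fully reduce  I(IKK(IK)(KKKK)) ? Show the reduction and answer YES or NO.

  start: I(IKK(IK)(KKKK))
  →1  IKK(IK)(KKKK)
  →2  KK(IK)(KKKK)

Answer: NO — after 2 steps the term is KK(IK)(KKKK), not yet normal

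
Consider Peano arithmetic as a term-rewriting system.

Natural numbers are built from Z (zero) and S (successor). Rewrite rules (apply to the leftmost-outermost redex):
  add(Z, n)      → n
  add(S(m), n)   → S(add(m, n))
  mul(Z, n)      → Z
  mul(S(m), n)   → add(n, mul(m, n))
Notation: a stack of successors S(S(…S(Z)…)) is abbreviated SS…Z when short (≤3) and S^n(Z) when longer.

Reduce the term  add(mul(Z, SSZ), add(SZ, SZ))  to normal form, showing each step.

  start: add(mul(Z, SSZ), add(SZ, SZ))
  step 1: add(Z, add(SZ, SZ))
  step 2: add(SZ, SZ)
  step 3: S(add(Z, SZ))
  step 4: SSZ

Answer: normal form = SSZ  (in 4 steps)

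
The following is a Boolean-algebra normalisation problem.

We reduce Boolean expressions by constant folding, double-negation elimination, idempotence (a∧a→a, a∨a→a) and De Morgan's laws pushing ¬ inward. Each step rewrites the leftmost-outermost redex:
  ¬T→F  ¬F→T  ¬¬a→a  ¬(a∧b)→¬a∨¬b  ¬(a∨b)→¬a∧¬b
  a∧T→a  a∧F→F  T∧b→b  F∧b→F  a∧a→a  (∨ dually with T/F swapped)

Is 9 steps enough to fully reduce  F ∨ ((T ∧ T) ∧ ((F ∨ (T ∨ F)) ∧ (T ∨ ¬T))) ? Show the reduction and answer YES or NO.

Answer: YES — reaches normal form T in 7 ≤ 9 steps

Derivation:
  start: F ∨ ((T ∧ T) ∧ ((F ∨ (T ∨ F)) ∧ (T ∨ ¬T)))
  [1] (T ∧ T) ∧ ((F ∨ (T ∨ F)) ∧ (T ∨ ¬T))
  [2] T ∧ ((F ∨ (T ∨ F)) ∧ (T ∨ ¬T))
  [3] (F ∨ (T ∨ F)) ∧ (T ∨ ¬T)
  [4] (T ∨ F) ∧ (T ∨ ¬T)
  [5] T ∧ (T ∨ ¬T)
  [6] T ∨ ¬T
  [7] T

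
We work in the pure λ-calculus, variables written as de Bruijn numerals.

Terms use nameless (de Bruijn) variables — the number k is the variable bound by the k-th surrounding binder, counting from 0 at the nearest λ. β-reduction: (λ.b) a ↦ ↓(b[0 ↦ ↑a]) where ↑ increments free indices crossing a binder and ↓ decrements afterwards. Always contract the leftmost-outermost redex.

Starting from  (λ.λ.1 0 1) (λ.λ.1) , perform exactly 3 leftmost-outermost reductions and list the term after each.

  start: (λ.λ.1 0 1) (λ.λ.1)
  →1  λ.(λ.λ.1) 0 (λ.λ.1)
  →2  λ.(λ.1) (λ.λ.1)
  →3  λ.0

Answer: after 3 steps: λ.0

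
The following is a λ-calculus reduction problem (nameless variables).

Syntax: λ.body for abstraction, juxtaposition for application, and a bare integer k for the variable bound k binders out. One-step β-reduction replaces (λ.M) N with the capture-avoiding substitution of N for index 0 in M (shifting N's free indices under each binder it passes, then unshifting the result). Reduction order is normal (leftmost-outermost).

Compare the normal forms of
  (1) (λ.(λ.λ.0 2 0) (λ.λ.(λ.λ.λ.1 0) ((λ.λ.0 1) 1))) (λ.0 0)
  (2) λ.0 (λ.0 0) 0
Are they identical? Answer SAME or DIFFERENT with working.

Answer: SAME — A ⇓ λ.0 (λ.0 0) 0, B ⇓ λ.0 (λ.0 0) 0

Reduction:
Term A:
  start: (λ.(λ.λ.0 2 0) (λ.λ.(λ.λ.λ.1 0) ((λ.λ.0 1) 1))) (λ.0 0)
  [1] (λ.λ.0 (λ.0 0) 0) (λ.λ.(λ.λ.λ.1 0) ((λ.λ.0 1) 1))
  [2] λ.0 (λ.0 0) 0

Term B:
  start: λ.0 (λ.0 0) 0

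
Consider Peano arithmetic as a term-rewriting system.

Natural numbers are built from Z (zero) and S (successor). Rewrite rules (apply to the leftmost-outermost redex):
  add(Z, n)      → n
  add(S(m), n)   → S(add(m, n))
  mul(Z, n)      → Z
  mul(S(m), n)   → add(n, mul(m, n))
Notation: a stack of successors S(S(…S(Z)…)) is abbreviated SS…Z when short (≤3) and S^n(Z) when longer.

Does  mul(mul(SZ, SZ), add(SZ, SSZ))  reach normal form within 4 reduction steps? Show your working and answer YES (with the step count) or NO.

  start: mul(mul(SZ, SZ), add(SZ, SSZ))
  [1] mul(add(SZ, mul(Z, SZ)), add(SZ, SSZ))
  [2] mul(S(add(Z, mul(Z, SZ))), add(SZ, SSZ))
  [3] add(add(SZ, SSZ), mul(add(Z, mul(Z, SZ)), add(SZ, SSZ)))
  [4] add(S(add(Z, SSZ)), mul(add(Z, mul(Z, SZ)), add(SZ, SSZ)))

Answer: NO — after 4 steps the term is add(S(add(Z, SSZ)), mul(add(Z, mul(Z, SZ)), add(SZ, SSZ))), not yet normal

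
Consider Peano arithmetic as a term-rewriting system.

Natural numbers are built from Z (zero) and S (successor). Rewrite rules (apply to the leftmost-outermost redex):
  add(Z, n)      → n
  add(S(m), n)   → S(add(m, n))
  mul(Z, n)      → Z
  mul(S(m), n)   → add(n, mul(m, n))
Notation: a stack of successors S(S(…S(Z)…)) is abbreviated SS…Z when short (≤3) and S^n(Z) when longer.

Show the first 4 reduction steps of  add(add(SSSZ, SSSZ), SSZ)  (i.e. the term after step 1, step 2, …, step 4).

Answer: after 4 steps: S(S(add(add(SZ, SSSZ), SSZ)))

Working:
  start: add(add(SSSZ, SSSZ), SSZ)
  [1] add(S(add(SSZ, SSSZ)), SSZ)
  [2] S(add(add(SSZ, SSSZ), SSZ))
  [3] S(add(S(add(SZ, SSSZ)), SSZ))
  [4] S(S(add(add(SZ, SSSZ), SSZ)))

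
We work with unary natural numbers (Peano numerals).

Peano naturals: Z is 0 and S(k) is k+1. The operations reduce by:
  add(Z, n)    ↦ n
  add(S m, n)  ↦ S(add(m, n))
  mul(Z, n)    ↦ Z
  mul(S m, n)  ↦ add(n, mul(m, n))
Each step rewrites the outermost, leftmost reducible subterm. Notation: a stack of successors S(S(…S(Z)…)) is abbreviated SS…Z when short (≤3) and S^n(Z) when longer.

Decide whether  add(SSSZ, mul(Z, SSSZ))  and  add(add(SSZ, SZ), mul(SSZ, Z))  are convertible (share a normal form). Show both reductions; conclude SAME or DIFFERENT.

Term A:
  start: add(SSSZ, mul(Z, SSSZ))
  step 1: S(add(SSZ, mul(Z, SSSZ)))
  step 2: S(S(add(SZ, mul(Z, SSSZ))))
  step 3: S(S(S(add(Z, mul(Z, SSSZ)))))
  step 4: S(S(S(mul(Z, SSSZ))))
  step 5: SSSZ

Term B:
  start: add(add(SSZ, SZ), mul(SSZ, Z))
  step 1: add(S(add(SZ, SZ)), mul(SSZ, Z))
  step 2: S(add(add(SZ, SZ), mul(SSZ, Z)))
  step 3: S(add(S(add(Z, SZ)), mul(SSZ, Z)))
  step 4: S(S(add(add(Z, SZ), mul(SSZ, Z))))
  step 5: S(S(add(SZ, mul(SSZ, Z))))
  step 6: S(S(S(add(Z, mul(SSZ, Z)))))
  step 7: S(S(S(mul(SSZ, Z))))
  step 8: S(S(S(add(Z, mul(SZ, Z)))))
  step 9: S(S(S(mul(SZ, Z))))
  step 10: S(S(S(add(Z, mul(Z, Z)))))
  step 11: S(S(S(mul(Z, Z))))
  step 12: SSSZ

Answer: SAME — A ⇓ SSSZ, B ⇓ SSSZ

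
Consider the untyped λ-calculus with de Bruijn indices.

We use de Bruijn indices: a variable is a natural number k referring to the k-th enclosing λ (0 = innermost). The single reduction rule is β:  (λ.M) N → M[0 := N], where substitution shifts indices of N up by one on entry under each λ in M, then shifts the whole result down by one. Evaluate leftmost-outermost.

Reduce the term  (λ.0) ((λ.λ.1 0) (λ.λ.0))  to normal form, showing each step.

  start: (λ.0) ((λ.λ.1 0) (λ.λ.0))
  step 1: (λ.λ.1 0) (λ.λ.0)
  step 2: λ.(λ.λ.0) 0
  step 3: λ.λ.0

Answer: normal form = λ.λ.0  (in 3 steps)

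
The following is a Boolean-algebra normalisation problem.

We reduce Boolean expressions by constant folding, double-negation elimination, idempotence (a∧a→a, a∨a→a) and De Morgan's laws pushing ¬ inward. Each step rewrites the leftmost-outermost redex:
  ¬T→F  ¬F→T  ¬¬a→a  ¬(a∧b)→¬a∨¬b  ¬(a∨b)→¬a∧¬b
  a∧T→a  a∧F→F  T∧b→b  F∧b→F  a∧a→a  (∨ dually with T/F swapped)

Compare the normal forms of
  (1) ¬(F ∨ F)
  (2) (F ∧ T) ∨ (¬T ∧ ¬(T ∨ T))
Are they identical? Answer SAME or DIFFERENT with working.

Answer: DIFFERENT — A ⇓ T, B ⇓ F

Derivation:
Term A:
  start: ¬(F ∨ F)
  [1] ¬F ∧ ¬F
  [2] ¬F
  [3] T

Term B:
  start: (F ∧ T) ∨ (¬T ∧ ¬(T ∨ T))
  [1] F ∨ (¬T ∧ ¬(T ∨ T))
  [2] ¬T ∧ ¬(T ∨ T)
  [3] F ∧ ¬(T ∨ T)
  [4] F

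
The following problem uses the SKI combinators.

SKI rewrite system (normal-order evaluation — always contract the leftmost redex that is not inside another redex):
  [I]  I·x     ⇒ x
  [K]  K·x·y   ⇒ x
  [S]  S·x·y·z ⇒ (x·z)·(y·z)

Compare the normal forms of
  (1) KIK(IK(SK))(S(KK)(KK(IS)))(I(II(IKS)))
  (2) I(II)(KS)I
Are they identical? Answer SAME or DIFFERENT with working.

Term A:
  start: KIK(IK(SK))(S(KK)(KK(IS)))(I(II(IKS)))
  [1] I(IK(SK))(S(KK)(KK(IS)))(I(II(IKS)))
  [2] IK(SK)(S(KK)(KK(IS)))(I(II(IKS)))
  [3] K(SK)(S(KK)(KK(IS)))(I(II(IKS)))
  [4] SK(I(II(IKS)))
  [5] SK(II(IKS))
  [6] SK(I(IKS))
  [7] SK(IKS)
  [8] SK(KS)

Term B:
  start: I(II)(KS)I
  [1] II(KS)I
  [2] I(KS)I
  [3] KSI
  [4] S

Answer: DIFFERENT — A ⇓ SK(KS), B ⇓ S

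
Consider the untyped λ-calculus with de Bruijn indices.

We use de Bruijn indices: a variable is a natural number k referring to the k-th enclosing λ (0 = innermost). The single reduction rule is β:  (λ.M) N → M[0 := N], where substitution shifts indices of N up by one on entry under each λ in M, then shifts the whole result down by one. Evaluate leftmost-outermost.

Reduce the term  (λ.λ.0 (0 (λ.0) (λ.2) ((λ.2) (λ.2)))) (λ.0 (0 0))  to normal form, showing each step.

  start: (λ.λ.0 (0 (λ.0) (λ.2) ((λ.2) (λ.2)))) (λ.0 (0 0))
  →1  λ.0 (0 (λ.0) (λ.λ.0 (0 0)) ((λ.λ.0 (0 0)) (λ.λ.0 (0 0))))
  →2  λ.0 (0 (λ.0) (λ.λ.0 (0 0)) (λ.0 (0 0)))

Answer: normal form = λ.0 (0 (λ.0) (λ.λ.0 (0 0)) (λ.0 (0 0)))  (in 2 steps)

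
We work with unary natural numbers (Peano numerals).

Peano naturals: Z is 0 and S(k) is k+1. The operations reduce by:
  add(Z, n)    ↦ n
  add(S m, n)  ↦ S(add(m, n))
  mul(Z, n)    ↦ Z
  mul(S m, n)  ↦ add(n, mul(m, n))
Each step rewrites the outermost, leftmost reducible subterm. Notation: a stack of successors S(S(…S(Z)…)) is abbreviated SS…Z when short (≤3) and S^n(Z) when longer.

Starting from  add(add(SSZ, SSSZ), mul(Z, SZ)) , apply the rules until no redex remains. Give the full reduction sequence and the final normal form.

  start: add(add(SSZ, SSSZ), mul(Z, SZ))
  step 1: add(S(add(SZ, SSSZ)), mul(Z, SZ))
  step 2: S(add(add(SZ, SSSZ), mul(Z, SZ)))
  step 3: S(add(S(add(Z, SSSZ)), mul(Z, SZ)))
  step 4: S(S(add(add(Z, SSSZ), mul(Z, SZ))))
  step 5: S(S(add(SSSZ, mul(Z, SZ))))
  step 6: S(S(S(add(SSZ, mul(Z, SZ)))))
  step 7: S(S(S(S(add(SZ, mul(Z, SZ))))))
  step 8: S(S(S(S(S(add(Z, mul(Z, SZ)))))))
  step 9: S(S(S(S(S(mul(Z, SZ))))))
  step 10: S^5(Z)

Answer: normal form = S^5(Z)  (in 10 steps)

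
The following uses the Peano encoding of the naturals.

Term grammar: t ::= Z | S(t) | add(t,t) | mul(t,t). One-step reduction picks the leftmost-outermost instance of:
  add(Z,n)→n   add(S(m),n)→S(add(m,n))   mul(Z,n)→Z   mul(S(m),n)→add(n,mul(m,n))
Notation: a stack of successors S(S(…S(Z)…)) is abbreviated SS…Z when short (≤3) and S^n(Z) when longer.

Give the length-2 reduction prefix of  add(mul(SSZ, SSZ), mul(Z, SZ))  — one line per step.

  start: add(mul(SSZ, SSZ), mul(Z, SZ))
  [1] add(add(SSZ, mul(SZ, SSZ)), mul(Z, SZ))
  [2] add(S(add(SZ, mul(SZ, SSZ))), mul(Z, SZ))

Answer: after 2 steps: add(S(add(SZ, mul(SZ, SSZ))), mul(Z, SZ))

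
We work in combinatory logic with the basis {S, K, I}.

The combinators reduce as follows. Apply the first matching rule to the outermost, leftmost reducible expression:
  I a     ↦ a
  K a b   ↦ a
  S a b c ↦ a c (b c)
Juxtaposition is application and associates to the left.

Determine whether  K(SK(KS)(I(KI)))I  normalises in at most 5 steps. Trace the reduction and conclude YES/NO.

  start: K(SK(KS)(I(KI)))I
  [1] SK(KS)(I(KI))
  [2] K(I(KI))(KS(I(KI)))
  [3] I(KI)
  [4] KI

Answer: YES — reaches normal form KI in 4 ≤ 5 steps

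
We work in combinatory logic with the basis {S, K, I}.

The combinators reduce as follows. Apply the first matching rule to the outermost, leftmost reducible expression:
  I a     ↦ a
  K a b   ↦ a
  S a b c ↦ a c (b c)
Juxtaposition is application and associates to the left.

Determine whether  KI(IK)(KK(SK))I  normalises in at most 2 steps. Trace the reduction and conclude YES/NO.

Answer: NO — after 2 steps the term is KK(SK)I, not yet normal

Working:
  start: KI(IK)(KK(SK))I
  step 1: I(KK(SK))I
  step 2: KK(SK)I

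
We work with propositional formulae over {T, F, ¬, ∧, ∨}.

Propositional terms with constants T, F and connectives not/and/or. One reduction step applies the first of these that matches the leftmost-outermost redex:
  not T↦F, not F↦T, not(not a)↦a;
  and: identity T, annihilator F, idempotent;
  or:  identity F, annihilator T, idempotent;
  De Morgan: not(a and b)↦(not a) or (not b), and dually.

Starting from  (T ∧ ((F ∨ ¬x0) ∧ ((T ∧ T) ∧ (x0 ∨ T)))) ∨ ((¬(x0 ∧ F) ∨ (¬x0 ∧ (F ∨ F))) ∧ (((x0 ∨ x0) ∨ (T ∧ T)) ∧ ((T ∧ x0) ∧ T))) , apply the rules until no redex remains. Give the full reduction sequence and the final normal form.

  start: (T ∧ ((F ∨ ¬x0) ∧ ((T ∧ T) ∧ (x0 ∨ T)))) ∨ ((¬(x0 ∧ F) ∨ (¬x0 ∧ (F ∨ F))) ∧ (((x0 ∨ x0) ∨ (T ∧ T)) ∧ ((T ∧ x0) ∧ T)))
  →1  ((F ∨ ¬x0) ∧ ((T ∧ T) ∧ (x0 ∨ T))) ∨ ((¬(x0 ∧ F) ∨ (¬x0 ∧ (F ∨ F))) ∧ (((x0 ∨ x0) ∨ (T ∧ T)) ∧ ((T ∧ x0) ∧ T)))
  →2  (¬x0 ∧ ((T ∧ T) ∧ (x0 ∨ T))) ∨ ((¬(x0 ∧ F) ∨ (¬x0 ∧ (F ∨ F))) ∧ (((x0 ∨ x0) ∨ (T ∧ T)) ∧ ((T ∧ x0) ∧ T)))
  →3  (¬x0 ∧ (T ∧ (x0 ∨ T))) ∨ ((¬(x0 ∧ F) ∨ (¬x0 ∧ (F ∨ F))) ∧ (((x0 ∨ x0) ∨ (T ∧ T)) ∧ ((T ∧ x0) ∧ T)))
  →4  (¬x0 ∧ (x0 ∨ T)) ∨ ((¬(x0 ∧ F) ∨ (¬x0 ∧ (F ∨ F))) ∧ (((x0 ∨ x0) ∨ (T ∧ T)) ∧ ((T ∧ x0) ∧ T)))
  →5  (¬x0 ∧ T) ∨ ((¬(x0 ∧ F) ∨ (¬x0 ∧ (F ∨ F))) ∧ (((x0 ∨ x0) ∨ (T ∧ T)) ∧ ((T ∧ x0) ∧ T)))
  →6  ¬x0 ∨ ((¬(x0 ∧ F) ∨ (¬x0 ∧ (F ∨ F))) ∧ (((x0 ∨ x0) ∨ (T ∧ T)) ∧ ((T ∧ x0) ∧ T)))
  →7  ¬x0 ∨ (((¬x0 ∨ ¬F) ∨ (¬x0 ∧ (F ∨ F))) ∧ (((x0 ∨ x0) ∨ (T ∧ T)) ∧ ((T ∧ x0) ∧ T)))
  →8  ¬x0 ∨ (((¬x0 ∨ T) ∨ (¬x0 ∧ (F ∨ F))) ∧ (((x0 ∨ x0) ∨ (T ∧ T)) ∧ ((T ∧ x0) ∧ T)))
  →9  ¬x0 ∨ ((T ∨ (¬x0 ∧ (F ∨ F))) ∧ (((x0 ∨ x0) ∨ (T ∧ T)) ∧ ((T ∧ x0) ∧ T)))
  →10  ¬x0 ∨ (T ∧ (((x0 ∨ x0) ∨ (T ∧ T)) ∧ ((T ∧ x0) ∧ T)))
  →11  ¬x0 ∨ (((x0 ∨ x0) ∨ (T ∧ T)) ∧ ((T ∧ x0) ∧ T))
  →12  ¬x0 ∨ ((x0 ∨ (T ∧ T)) ∧ ((T ∧ x0) ∧ T))
  →13  ¬x0 ∨ ((x0 ∨ T) ∧ ((T ∧ x0) ∧ T))
  →14  ¬x0 ∨ (T ∧ ((T ∧ x0) ∧ T))
  →15  ¬x0 ∨ ((T ∧ x0) ∧ T)
  →16  ¬x0 ∨ (T ∧ x0)
  →17  ¬x0 ∨ x0

Answer: normal form = ¬x0 ∨ x0  (in 17 steps)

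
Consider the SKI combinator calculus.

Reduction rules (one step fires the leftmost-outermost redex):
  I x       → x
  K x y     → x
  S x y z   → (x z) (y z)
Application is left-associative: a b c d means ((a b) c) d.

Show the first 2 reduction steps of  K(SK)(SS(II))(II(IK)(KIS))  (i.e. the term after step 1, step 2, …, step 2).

  start: K(SK)(SS(II))(II(IK)(KIS))
  step 1: SK(II(IK)(KIS))
  step 2: SK(I(IK)(KIS))

Answer: after 2 steps: SK(I(IK)(KIS))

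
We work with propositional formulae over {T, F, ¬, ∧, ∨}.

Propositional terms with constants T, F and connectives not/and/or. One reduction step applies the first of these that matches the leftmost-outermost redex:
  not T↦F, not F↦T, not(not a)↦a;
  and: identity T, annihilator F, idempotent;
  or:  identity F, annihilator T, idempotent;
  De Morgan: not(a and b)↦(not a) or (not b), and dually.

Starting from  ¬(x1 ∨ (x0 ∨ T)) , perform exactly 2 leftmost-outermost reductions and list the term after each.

  start: ¬(x1 ∨ (x0 ∨ T))
  step 1: ¬x1 ∧ ¬(x0 ∨ T)
  step 2: ¬x1 ∧ (¬x0 ∧ ¬T)

Answer: after 2 steps: ¬x1 ∧ (¬x0 ∧ ¬T)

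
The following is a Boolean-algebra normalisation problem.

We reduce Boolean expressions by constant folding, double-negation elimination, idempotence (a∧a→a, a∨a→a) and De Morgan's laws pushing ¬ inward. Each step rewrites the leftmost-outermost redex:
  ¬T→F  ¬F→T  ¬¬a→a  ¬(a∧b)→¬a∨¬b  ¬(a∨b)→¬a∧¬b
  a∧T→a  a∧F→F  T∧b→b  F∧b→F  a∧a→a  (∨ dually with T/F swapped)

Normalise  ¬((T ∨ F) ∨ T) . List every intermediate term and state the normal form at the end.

Answer: normal form = F  (in 5 steps)

Derivation:
  start: ¬((T ∨ F) ∨ T)
  [1] ¬(T ∨ F) ∧ ¬T
  [2] (¬T ∧ ¬F) ∧ ¬T
  [3] (F ∧ ¬F) ∧ ¬T
  [4] F ∧ ¬T
  [5] F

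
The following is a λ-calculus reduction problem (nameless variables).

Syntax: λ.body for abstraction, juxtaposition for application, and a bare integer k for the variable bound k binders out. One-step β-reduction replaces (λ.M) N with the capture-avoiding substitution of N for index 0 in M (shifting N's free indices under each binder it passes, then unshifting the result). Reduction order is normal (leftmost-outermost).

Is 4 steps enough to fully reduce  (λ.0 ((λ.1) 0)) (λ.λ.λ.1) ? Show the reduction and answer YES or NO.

Answer: YES — reaches normal form λ.λ.1 in 2 ≤ 4 steps

Derivation:
  start: (λ.0 ((λ.1) 0)) (λ.λ.λ.1)
  [1] (λ.λ.λ.1) ((λ.λ.λ.λ.1) (λ.λ.λ.1))
  [2] λ.λ.1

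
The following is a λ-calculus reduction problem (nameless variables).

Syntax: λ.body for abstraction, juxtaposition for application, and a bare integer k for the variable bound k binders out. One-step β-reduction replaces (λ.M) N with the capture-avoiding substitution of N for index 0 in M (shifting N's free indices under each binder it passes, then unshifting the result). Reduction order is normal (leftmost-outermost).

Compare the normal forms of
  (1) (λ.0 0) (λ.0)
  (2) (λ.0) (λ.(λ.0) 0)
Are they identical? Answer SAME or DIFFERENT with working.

Term A:
  start: (λ.0 0) (λ.0)
  →1  (λ.0) (λ.0)
  →2  λ.0

Term B:
  start: (λ.0) (λ.(λ.0) 0)
  →1  λ.(λ.0) 0
  →2  λ.0

Answer: SAME — A ⇓ λ.0, B ⇓ λ.0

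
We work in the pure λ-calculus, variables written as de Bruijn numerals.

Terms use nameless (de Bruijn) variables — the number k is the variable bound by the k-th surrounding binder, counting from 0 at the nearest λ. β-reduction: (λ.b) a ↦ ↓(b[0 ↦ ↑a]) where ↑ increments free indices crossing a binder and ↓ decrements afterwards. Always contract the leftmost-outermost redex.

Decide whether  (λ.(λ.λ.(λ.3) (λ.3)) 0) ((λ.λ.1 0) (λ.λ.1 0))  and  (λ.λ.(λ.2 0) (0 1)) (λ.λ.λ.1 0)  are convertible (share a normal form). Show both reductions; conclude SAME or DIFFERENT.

Term A:
  start: (λ.(λ.λ.(λ.3) (λ.3)) 0) ((λ.λ.1 0) (λ.λ.1 0))
  step 1: (λ.λ.(λ.(λ.λ.1 0) (λ.λ.1 0)) (λ.(λ.λ.1 0) (λ.λ.1 0))) ((λ.λ.1 0) (λ.λ.1 0))
  step 2: λ.(λ.(λ.λ.1 0) (λ.λ.1 0)) (λ.(λ.λ.1 0) (λ.λ.1 0))
  step 3: λ.(λ.λ.1 0) (λ.λ.1 0)
  step 4: λ.λ.(λ.λ.1 0) 0
  step 5: λ.λ.λ.1 0

Term B:
  start: (λ.λ.(λ.2 0) (0 1)) (λ.λ.λ.1 0)
  step 1: λ.(λ.(λ.λ.λ.1 0) 0) (0 (λ.λ.λ.1 0))
  step 2: λ.(λ.λ.λ.1 0) (0 (λ.λ.λ.1 0))
  step 3: λ.λ.λ.1 0

Answer: SAME — A ⇓ λ.λ.λ.1 0, B ⇓ λ.λ.λ.1 0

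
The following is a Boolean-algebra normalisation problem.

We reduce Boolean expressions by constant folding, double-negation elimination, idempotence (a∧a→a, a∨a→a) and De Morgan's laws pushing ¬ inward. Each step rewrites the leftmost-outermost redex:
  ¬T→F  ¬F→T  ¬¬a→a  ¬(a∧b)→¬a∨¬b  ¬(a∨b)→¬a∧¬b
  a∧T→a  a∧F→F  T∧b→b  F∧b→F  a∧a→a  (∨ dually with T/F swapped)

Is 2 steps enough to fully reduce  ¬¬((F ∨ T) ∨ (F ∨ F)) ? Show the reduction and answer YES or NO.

Answer: NO — after 2 steps the term is T ∨ (F ∨ F), not yet normal

Derivation:
  start: ¬¬((F ∨ T) ∨ (F ∨ F))
  [1] (F ∨ T) ∨ (F ∨ F)
  [2] T ∨ (F ∨ F)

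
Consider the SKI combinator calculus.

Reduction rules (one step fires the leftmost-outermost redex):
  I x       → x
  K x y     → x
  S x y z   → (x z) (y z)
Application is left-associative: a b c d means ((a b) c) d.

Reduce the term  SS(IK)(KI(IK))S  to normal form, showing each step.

Answer: normal form = SI  (in 7 steps)

Reduction:
  start: SS(IK)(KI(IK))S
  step 1: S(KI(IK))(IK(KI(IK)))S
  step 2: KI(IK)S(IK(KI(IK))S)
  step 3: IS(IK(KI(IK))S)
  step 4: S(IK(KI(IK))S)
  step 5: S(K(KI(IK))S)
  step 6: S(KI(IK))
  step 7: SI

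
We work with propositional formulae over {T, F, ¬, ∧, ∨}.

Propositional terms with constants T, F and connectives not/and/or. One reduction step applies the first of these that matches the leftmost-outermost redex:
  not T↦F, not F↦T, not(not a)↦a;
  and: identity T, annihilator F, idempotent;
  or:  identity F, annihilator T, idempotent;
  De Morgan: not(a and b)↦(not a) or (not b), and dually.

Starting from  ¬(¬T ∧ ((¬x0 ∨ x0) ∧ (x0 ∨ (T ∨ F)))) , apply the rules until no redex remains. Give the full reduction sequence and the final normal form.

  start: ¬(¬T ∧ ((¬x0 ∨ x0) ∧ (x0 ∨ (T ∨ F))))
  →1  ¬¬T ∨ ¬((¬x0 ∨ x0) ∧ (x0 ∨ (T ∨ F)))
  →2  T ∨ ¬((¬x0 ∨ x0) ∧ (x0 ∨ (T ∨ F)))
  →3  T

Answer: normal form = T  (in 3 steps)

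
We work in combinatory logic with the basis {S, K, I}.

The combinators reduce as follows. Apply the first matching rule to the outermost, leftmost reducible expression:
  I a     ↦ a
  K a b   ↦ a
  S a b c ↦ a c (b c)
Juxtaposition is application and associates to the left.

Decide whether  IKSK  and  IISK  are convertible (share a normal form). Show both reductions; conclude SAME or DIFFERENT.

Answer: DIFFERENT — A ⇓ S, B ⇓ SK

Working:
Term A:
  start: IKSK
  [1] KSK
  [2] S

Term B:
  start: IISK
  [1] ISK
  [2] SK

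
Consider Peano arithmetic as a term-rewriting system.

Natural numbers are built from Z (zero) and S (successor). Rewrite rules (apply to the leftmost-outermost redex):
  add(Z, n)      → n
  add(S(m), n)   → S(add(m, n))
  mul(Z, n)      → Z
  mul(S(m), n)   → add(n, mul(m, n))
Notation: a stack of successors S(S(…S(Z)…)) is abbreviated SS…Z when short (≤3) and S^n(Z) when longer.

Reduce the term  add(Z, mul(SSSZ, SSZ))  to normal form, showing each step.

  start: add(Z, mul(SSSZ, SSZ))
  →1  mul(SSSZ, SSZ)
  →2  add(SSZ, mul(SSZ, SSZ))
  →3  S(add(SZ, mul(SSZ, SSZ)))
  →4  S(S(add(Z, mul(SSZ, SSZ))))
  →5  S(S(mul(SSZ, SSZ)))
  →6  S(S(add(SSZ, mul(SZ, SSZ))))
  →7  S(S(S(add(SZ, mul(SZ, SSZ)))))
  →8  S(S(S(S(add(Z, mul(SZ, SSZ))))))
  →9  S(S(S(S(mul(SZ, SSZ)))))
  →10  S(S(S(S(add(SSZ, mul(Z, SSZ))))))
  →11  S(S(S(S(S(add(SZ, mul(Z, SSZ)))))))
  →12  S(S(S(S(S(S(add(Z, mul(Z, SSZ))))))))
  →13  S(S(S(S(S(S(mul(Z, SSZ)))))))
  →14  S^6(Z)

Answer: normal form = S^6(Z)  (in 14 steps)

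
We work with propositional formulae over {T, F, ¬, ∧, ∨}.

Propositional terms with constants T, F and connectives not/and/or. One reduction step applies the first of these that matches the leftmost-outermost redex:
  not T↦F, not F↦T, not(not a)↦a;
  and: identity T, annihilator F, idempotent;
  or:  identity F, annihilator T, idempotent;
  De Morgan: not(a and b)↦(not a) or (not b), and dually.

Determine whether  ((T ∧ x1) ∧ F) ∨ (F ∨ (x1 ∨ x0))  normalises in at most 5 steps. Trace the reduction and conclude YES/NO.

Answer: YES — reaches normal form x1 ∨ x0 in 3 ≤ 5 steps

Working:
  start: ((T ∧ x1) ∧ F) ∨ (F ∨ (x1 ∨ x0))
  [1] F ∨ (F ∨ (x1 ∨ x0))
  [2] F ∨ (x1 ∨ x0)
  [3] x1 ∨ x0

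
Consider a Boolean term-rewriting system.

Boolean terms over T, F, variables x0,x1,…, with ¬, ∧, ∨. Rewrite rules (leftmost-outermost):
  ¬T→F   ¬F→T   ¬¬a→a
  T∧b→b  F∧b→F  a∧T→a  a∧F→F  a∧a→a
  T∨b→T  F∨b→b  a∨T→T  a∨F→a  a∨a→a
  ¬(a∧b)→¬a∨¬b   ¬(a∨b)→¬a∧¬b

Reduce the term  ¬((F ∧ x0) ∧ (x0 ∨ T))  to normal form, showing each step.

  start: ¬((F ∧ x0) ∧ (x0 ∨ T))
  step 1: ¬(F ∧ x0) ∨ ¬(x0 ∨ T)
  step 2: (¬F ∨ ¬x0) ∨ ¬(x0 ∨ T)
  step 3: (T ∨ ¬x0) ∨ ¬(x0 ∨ T)
  step 4: T ∨ ¬(x0 ∨ T)
  step 5: T

Answer: normal form = T  (in 5 steps)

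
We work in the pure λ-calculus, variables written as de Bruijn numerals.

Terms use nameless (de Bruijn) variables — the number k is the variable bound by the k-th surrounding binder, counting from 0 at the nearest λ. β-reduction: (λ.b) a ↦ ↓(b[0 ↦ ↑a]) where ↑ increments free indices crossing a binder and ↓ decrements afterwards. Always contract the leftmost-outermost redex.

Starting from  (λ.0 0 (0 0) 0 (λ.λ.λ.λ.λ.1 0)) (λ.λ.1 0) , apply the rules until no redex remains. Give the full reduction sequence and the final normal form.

Answer: normal form = λ.λ.λ.λ.λ.1 0  (in 11 steps)

Reduction:
  start: (λ.0 0 (0 0) 0 (λ.λ.λ.λ.λ.1 0)) (λ.λ.1 0)
  [1] (λ.λ.1 0) (λ.λ.1 0) ((λ.λ.1 0) (λ.λ.1 0)) (λ.λ.1 0) (λ.λ.λ.λ.λ.1 0)
  [2] (λ.(λ.λ.1 0) 0) ((λ.λ.1 0) (λ.λ.1 0)) (λ.λ.1 0) (λ.λ.λ.λ.λ.1 0)
  [3] (λ.λ.1 0) ((λ.λ.1 0) (λ.λ.1 0)) (λ.λ.1 0) (λ.λ.λ.λ.λ.1 0)
  [4] (λ.(λ.λ.1 0) (λ.λ.1 0) 0) (λ.λ.1 0) (λ.λ.λ.λ.λ.1 0)
  [5] (λ.λ.1 0) (λ.λ.1 0) (λ.λ.1 0) (λ.λ.λ.λ.λ.1 0)
  [6] (λ.(λ.λ.1 0) 0) (λ.λ.1 0) (λ.λ.λ.λ.λ.1 0)
  [7] (λ.λ.1 0) (λ.λ.1 0) (λ.λ.λ.λ.λ.1 0)
  [8] (λ.(λ.λ.1 0) 0) (λ.λ.λ.λ.λ.1 0)
  [9] (λ.λ.1 0) (λ.λ.λ.λ.λ.1 0)
  [10] λ.(λ.λ.λ.λ.λ.1 0) 0
  [11] λ.λ.λ.λ.λ.1 0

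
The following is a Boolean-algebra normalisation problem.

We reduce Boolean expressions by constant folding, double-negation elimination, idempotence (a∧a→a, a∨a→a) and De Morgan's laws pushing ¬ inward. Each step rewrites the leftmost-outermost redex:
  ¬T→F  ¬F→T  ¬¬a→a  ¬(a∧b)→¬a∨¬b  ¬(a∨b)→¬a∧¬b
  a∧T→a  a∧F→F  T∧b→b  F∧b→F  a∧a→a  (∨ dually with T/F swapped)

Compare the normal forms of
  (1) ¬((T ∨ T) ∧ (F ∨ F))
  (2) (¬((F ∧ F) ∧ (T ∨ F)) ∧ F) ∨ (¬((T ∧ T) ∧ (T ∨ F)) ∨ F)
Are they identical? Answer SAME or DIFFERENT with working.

Answer: DIFFERENT — A ⇓ T, B ⇓ F

Reduction:
Term A:
  start: ¬((T ∨ T) ∧ (F ∨ F))
  step 1: ¬(T ∨ T) ∨ ¬(F ∨ F)
  step 2: (¬T ∧ ¬T) ∨ ¬(F ∨ F)
  step 3: ¬T ∨ ¬(F ∨ F)
  step 4: F ∨ ¬(F ∨ F)
  step 5: ¬(F ∨ F)
  step 6: ¬F ∧ ¬F
  step 7: ¬F
  step 8: T

Term B:
  start: (¬((F ∧ F) ∧ (T ∨ F)) ∧ F) ∨ (¬((T ∧ T) ∧ (T ∨ F)) ∨ F)
  step 1: F ∨ (¬((T ∧ T) ∧ (T ∨ F)) ∨ F)
  step 2: ¬((T ∧ T) ∧ (T ∨ F)) ∨ F
  step 3: ¬((T ∧ T) ∧ (T ∨ F))
  step 4: ¬(T ∧ T) ∨ ¬(T ∨ F)
  step 5: (¬T ∨ ¬T) ∨ ¬(T ∨ F)
  step 6: ¬T ∨ ¬(T ∨ F)
  step 7: F ∨ ¬(T ∨ F)
  step 8: ¬(T ∨ F)
  step 9: ¬T ∧ ¬F
  step 10: F ∧ ¬F
  step 11: F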